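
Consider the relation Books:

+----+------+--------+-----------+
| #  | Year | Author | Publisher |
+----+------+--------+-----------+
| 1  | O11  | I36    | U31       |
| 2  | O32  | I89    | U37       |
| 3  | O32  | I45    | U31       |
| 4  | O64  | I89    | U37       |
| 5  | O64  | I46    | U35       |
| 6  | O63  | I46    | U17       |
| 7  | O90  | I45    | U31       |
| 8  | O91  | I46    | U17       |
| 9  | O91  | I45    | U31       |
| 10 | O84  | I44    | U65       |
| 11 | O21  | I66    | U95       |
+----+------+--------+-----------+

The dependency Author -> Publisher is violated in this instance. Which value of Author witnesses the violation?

Author=I36: row 1 → Publisher = U31 ✓
Author=I89: rows 2, 4 → Publisher = U37, U37 ✓
Author=I45: rows 3, 7, 9 → Publisher = U31, U31, U31 ✓
Author=I46: rows 5, 6, 8 → Publisher takes values {U35, U17} — violation
Author=I44: row 10 → Publisher = U65 ✓
Author=I66: row 11 → Publisher = U95 ✓
The only Author value with inconsistent Publisher is Author=I46.

I46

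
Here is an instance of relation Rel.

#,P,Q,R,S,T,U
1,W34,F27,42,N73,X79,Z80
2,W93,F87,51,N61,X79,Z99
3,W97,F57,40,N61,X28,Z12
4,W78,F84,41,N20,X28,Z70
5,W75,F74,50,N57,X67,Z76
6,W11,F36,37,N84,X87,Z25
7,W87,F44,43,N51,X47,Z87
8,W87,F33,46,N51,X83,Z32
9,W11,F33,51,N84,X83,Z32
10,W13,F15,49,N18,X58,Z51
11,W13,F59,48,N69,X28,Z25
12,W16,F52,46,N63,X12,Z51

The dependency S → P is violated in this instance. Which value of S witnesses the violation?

N61

S=N73: row 1 → P = W34 ✓
S=N61: rows 2, 3 → P takes values {W93, W97} — violation
S=N20: row 4 → P = W78 ✓
S=N57: row 5 → P = W75 ✓
S=N84: rows 6, 9 → P = W11, W11 ✓
S=N51: rows 7, 8 → P = W87, W87 ✓
S=N18: row 10 → P = W13 ✓
S=N69: row 11 → P = W13 ✓
S=N63: row 12 → P = W16 ✓
The only S value with inconsistent P is S=N61.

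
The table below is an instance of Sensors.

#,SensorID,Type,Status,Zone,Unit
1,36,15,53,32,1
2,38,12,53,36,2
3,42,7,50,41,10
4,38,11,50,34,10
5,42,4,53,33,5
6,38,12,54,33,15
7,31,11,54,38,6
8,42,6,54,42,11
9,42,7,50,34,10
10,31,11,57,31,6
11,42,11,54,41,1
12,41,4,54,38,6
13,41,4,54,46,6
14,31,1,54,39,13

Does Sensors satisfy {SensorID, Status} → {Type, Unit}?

No

(SensorID=36, Status=53): row 1 → {Type,Unit} = (15, 1) ✓
(SensorID=38, Status=53): row 2 → {Type,Unit} = (12, 2) ✓
(SensorID=42, Status=50): rows 3, 9 → {Type,Unit} = (7, 10), (7, 10) ✓
(SensorID=38, Status=50): row 4 → {Type,Unit} = (11, 10) ✓
(SensorID=42, Status=53): row 5 → {Type,Unit} = (4, 5) ✓
(SensorID=38, Status=54): row 6 → {Type,Unit} = (12, 15) ✓
(SensorID=31, Status=54): rows 7, 14 → {Type,Unit} takes values {(11, 6), (1, 13)} — violation
(SensorID=42, Status=54): rows 8, 11 → {Type,Unit} takes values {(6, 11), (11, 1)} — violation
(SensorID=31, Status=57): row 10 → {Type,Unit} = (11, 6) ✓
(SensorID=41, Status=54): rows 12, 13 → {Type,Unit} = (4, 6), (4, 6) ✓
Two rows agree on {SensorID, Status} but differ on {Type, Unit}, so {SensorID, Status} → {Type, Unit} does not hold.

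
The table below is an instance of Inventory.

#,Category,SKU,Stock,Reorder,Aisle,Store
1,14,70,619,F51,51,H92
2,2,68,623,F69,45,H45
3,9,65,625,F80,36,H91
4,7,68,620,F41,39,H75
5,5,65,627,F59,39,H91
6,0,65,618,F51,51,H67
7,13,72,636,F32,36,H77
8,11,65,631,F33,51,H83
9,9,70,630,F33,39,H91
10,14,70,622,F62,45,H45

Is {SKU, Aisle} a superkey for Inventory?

No

Rows 6 and 8 have the same {SKU, Aisle} value (SKU=65, Aisle=51) but are distinct tuples, so {SKU, Aisle} does not determine every attribute — not a superkey.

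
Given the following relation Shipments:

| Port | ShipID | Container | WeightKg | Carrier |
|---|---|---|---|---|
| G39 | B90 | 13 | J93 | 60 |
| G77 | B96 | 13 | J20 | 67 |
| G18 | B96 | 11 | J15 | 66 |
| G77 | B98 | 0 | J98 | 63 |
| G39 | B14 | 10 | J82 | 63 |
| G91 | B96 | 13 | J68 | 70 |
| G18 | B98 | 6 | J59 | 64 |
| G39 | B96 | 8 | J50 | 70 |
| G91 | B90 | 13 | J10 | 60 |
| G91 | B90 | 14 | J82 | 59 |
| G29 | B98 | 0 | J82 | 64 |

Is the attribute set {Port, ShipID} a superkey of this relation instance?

No

Two distinct rows share (Port=G91, ShipID=B90), so {Port, ShipID} does not determine every attribute — not a superkey.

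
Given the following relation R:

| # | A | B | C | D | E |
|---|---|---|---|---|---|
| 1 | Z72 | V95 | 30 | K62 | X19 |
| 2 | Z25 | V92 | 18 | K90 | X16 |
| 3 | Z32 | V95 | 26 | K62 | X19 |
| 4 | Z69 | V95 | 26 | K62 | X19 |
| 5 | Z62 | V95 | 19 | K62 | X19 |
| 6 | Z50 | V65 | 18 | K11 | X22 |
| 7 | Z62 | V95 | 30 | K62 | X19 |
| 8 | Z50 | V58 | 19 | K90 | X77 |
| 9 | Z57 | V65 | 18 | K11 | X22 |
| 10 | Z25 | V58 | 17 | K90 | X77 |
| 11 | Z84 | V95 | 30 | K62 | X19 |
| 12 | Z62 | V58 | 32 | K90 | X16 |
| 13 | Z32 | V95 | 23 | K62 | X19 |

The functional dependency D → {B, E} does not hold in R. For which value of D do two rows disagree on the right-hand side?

D=K62: rows 1, 3, 4, 5, 7, 11, 13 → {B,E} = (V95, X19), (V95, X19), (V95, X19), (V95, X19), (V95, X19), (V95, X19), (V95, X19) ✓
D=K90: rows 2, 8, 10, 12 → {B,E} takes values {(V92, X16), (V58, X77), (V58, X16)} — violation
D=K11: rows 6, 9 → {B,E} = (V65, X22), (V65, X22) ✓
The only D value with inconsistent RHS is D=K90.

K90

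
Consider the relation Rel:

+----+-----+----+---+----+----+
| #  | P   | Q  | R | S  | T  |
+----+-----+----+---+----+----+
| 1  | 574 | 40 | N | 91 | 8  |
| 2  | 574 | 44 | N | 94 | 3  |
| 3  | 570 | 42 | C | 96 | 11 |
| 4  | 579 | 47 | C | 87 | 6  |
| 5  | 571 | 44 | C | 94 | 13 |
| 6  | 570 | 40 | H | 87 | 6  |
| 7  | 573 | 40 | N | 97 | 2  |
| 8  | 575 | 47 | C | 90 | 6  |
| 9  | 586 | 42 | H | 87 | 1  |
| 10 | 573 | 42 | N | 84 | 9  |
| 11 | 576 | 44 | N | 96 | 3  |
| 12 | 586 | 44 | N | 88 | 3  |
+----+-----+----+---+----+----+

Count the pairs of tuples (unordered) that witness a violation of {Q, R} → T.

1

(Q=40, R=N): violating pairs (1,7) — 1 pair.
(Q=44, R=N): all 3 rows agree on T — 0 pairs.
(Q=47, R=C): all 2 rows agree on T — 0 pairs.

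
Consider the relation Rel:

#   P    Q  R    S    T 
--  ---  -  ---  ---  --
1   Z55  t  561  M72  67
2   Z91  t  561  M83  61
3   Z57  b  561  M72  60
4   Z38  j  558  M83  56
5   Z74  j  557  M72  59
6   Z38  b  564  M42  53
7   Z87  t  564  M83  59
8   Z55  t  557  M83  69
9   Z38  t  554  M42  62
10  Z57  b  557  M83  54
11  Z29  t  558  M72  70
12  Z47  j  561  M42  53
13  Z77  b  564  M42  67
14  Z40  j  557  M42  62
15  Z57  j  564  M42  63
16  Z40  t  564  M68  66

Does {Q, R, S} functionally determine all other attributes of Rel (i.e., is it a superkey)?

No

Rows 6 and 13 have the same {Q, R, S} value (Q=b, R=564, S=M42) but are distinct tuples, so {Q, R, S} does not determine every attribute — not a superkey.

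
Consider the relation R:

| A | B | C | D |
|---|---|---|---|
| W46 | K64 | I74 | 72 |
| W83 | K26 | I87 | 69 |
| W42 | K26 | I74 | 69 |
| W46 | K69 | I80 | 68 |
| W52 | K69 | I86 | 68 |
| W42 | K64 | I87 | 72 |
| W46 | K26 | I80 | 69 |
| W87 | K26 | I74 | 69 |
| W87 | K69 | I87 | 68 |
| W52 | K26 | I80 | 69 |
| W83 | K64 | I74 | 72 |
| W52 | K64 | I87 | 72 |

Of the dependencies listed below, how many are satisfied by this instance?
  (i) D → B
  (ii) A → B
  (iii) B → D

2

(i) D → B: every LHS value maps to a single RHS value — holds.
(ii) A → B: A=W46: 3 rows → B takes values {K64, K69, K26} — violation; A=W83: 2 rows → B takes values {K26, K64} — violation; A=W42: 2 rows → B takes values {K26, K64} — violation; A=W52: 3 rows → B takes values {K69, K26, K64} — violation; A=W87: 2 rows → B takes values {K26, K69} — violation — fails.
(iii) B → D: every LHS value maps to a single RHS value — holds.
2 of the 3 dependencies hold.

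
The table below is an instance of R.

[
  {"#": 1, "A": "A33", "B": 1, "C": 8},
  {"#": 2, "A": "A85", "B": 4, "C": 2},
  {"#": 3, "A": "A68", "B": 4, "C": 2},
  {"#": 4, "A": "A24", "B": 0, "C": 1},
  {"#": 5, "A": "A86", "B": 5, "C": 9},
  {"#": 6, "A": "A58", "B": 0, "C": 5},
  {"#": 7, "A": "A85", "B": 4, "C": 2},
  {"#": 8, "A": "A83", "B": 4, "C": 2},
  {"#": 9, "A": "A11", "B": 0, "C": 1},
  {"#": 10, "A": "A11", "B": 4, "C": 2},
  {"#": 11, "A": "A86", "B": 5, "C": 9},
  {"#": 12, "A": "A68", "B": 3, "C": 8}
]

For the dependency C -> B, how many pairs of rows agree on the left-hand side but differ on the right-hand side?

C=8: violating pairs (1,12) — 1 pair.
C=2: all 5 rows agree on B — 0 pairs.
C=1: all 2 rows agree on B — 0 pairs.
C=9: all 2 rows agree on B — 0 pairs.

1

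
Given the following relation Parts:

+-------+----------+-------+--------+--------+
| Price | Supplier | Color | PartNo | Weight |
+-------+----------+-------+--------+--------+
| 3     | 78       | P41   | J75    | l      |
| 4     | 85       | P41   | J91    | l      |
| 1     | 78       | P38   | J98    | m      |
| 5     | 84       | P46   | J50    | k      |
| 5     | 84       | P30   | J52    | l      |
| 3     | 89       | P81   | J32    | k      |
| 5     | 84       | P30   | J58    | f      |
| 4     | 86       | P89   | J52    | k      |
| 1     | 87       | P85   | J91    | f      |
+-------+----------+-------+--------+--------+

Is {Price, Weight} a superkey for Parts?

All 9 rows have distinct {Price, Weight} values, so {Price, Weight} → (all attributes) holds and {Price, Weight} is a superkey.

Yes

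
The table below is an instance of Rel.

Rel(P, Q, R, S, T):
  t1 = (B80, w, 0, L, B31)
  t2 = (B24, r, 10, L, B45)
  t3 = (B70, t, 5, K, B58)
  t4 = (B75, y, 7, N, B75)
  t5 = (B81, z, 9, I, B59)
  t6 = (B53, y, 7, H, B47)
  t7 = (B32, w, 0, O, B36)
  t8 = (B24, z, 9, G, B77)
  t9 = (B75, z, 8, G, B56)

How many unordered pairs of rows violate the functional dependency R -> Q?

0

R=0: all 2 rows agree on Q — 0 pairs.
R=7: all 2 rows agree on Q — 0 pairs.
R=9: all 2 rows agree on Q — 0 pairs.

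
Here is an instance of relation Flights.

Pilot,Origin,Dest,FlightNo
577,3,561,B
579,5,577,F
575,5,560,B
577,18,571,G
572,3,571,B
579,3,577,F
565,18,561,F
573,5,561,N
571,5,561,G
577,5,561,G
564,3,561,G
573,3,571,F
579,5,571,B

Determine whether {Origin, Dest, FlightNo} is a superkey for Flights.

Two distinct rows share (Origin=5, Dest=561, FlightNo=G), so {Origin, Dest, FlightNo} does not determine every attribute — not a superkey.

No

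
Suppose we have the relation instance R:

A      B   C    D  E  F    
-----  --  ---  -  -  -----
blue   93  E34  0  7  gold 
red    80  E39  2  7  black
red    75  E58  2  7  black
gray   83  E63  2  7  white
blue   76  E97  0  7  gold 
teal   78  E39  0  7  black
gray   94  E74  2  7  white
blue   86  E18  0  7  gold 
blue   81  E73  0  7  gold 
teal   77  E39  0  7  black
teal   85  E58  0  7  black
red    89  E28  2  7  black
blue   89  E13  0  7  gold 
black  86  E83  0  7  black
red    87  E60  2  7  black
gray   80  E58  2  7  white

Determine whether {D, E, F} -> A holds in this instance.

(D=0, E=7, F=gold): 5 rows → A = blue, blue, blue, blue, blue ✓
(D=2, E=7, F=black): 4 rows → A = red, red, red, red ✓
(D=2, E=7, F=white): 3 rows → A = gray, gray, gray ✓
(D=0, E=7, F=black): 4 rows → A takes values {teal, black} — violation
Two rows agree on {D, E, F} but differ on A, so {D, E, F} -> A does not hold.

No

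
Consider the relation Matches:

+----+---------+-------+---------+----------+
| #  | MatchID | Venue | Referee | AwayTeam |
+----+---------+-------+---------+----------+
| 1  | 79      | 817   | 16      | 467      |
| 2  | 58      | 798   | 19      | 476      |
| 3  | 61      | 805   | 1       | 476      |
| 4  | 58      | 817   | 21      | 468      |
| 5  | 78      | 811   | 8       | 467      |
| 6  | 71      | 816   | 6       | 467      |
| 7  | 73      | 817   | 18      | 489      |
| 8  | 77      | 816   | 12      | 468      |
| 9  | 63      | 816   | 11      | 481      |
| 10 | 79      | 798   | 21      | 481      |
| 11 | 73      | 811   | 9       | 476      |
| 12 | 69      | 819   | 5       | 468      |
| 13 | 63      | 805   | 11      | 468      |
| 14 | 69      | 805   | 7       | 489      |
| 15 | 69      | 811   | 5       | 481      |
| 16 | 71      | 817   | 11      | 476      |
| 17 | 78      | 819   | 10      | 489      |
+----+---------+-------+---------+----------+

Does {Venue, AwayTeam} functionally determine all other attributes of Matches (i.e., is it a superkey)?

All 17 rows have distinct {Venue, AwayTeam} values, so {Venue, AwayTeam} → (all attributes) holds and {Venue, AwayTeam} is a superkey.

Yes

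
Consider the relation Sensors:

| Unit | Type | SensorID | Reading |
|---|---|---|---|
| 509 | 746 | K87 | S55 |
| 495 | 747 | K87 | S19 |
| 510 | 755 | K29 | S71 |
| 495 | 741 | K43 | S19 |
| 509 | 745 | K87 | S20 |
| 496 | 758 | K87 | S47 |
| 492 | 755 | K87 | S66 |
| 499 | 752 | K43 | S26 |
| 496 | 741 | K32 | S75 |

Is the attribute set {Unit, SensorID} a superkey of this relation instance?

Two distinct rows share (Unit=509, SensorID=K87), so {Unit, SensorID} does not determine every attribute — not a superkey.

No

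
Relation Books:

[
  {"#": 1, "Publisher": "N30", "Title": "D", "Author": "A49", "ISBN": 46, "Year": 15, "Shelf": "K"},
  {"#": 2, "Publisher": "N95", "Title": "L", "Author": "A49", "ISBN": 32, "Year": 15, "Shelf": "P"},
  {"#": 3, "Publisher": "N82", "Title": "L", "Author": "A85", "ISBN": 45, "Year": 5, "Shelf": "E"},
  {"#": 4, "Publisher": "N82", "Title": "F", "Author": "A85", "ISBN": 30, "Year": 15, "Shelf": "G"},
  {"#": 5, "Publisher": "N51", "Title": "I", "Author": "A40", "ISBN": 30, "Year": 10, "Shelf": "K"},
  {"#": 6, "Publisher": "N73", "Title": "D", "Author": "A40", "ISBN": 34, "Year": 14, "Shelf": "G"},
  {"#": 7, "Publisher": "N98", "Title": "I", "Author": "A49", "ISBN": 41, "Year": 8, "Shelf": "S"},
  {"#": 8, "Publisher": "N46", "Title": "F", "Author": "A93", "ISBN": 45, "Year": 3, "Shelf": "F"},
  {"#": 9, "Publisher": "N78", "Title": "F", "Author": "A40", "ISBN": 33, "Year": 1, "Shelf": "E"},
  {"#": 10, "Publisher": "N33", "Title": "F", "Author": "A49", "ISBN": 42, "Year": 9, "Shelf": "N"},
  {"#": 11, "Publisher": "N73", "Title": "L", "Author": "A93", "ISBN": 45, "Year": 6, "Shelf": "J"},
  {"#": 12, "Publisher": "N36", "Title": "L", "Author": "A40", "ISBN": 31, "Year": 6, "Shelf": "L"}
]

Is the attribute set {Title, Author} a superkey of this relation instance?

Yes

All 12 rows have distinct {Title, Author} values, so {Title, Author} → (all attributes) holds and {Title, Author} is a superkey.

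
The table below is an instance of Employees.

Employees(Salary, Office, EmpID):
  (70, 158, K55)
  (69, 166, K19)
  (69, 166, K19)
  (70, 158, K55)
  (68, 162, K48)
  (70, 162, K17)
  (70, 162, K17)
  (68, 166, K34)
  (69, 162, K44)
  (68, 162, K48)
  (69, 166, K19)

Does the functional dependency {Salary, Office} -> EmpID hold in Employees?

(Salary=70, Office=158): 2 rows → EmpID = K55, K55 ✓
(Salary=69, Office=166): 3 rows → EmpID = K19, K19, K19 ✓
(Salary=68, Office=162): 2 rows → EmpID = K48, K48 ✓
(Salary=70, Office=162): 2 rows → EmpID = K17, K17 ✓
(Salary=68, Office=166): 1 row → EmpID = K34 ✓
(Salary=69, Office=162): 1 row → EmpID = K44 ✓
Every {Salary, Office} value is associated with a single EmpID value, so {Salary, Office} -> EmpID holds.

Yes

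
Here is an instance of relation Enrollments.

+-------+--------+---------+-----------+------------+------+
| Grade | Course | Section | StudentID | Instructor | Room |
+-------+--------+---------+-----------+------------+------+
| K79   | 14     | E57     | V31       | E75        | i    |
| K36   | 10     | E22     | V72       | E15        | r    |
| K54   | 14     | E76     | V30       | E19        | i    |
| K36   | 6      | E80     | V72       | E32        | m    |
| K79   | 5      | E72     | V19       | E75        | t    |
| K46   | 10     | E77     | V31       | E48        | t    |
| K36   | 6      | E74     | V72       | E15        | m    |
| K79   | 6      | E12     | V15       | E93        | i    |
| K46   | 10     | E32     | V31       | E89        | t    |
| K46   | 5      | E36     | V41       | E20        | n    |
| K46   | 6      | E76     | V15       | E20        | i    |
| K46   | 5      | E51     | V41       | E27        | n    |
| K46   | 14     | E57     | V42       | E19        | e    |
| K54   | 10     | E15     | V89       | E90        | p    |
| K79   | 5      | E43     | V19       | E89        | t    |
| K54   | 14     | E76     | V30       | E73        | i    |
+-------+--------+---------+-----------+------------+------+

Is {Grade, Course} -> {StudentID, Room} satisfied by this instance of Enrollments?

Yes

(Grade=K79, Course=14): 1 row → {StudentID,Room} = (V31, i) ✓
(Grade=K36, Course=10): 1 row → {StudentID,Room} = (V72, r) ✓
(Grade=K54, Course=14): 2 rows → {StudentID,Room} = (V30, i), (V30, i) ✓
(Grade=K36, Course=6): 2 rows → {StudentID,Room} = (V72, m), (V72, m) ✓
(Grade=K79, Course=5): 2 rows → {StudentID,Room} = (V19, t), (V19, t) ✓
(Grade=K46, Course=10): 2 rows → {StudentID,Room} = (V31, t), (V31, t) ✓
(Grade=K79, Course=6): 1 row → {StudentID,Room} = (V15, i) ✓
(Grade=K46, Course=5): 2 rows → {StudentID,Room} = (V41, n), (V41, n) ✓
(Grade=K46, Course=6): 1 row → {StudentID,Room} = (V15, i) ✓
(Grade=K46, Course=14): 1 row → {StudentID,Room} = (V42, e) ✓
(Grade=K54, Course=10): 1 row → {StudentID,Room} = (V89, p) ✓
Every {Grade, Course} value is associated with a single {StudentID, Room} value, so {Grade, Course} -> {StudentID, Room} holds.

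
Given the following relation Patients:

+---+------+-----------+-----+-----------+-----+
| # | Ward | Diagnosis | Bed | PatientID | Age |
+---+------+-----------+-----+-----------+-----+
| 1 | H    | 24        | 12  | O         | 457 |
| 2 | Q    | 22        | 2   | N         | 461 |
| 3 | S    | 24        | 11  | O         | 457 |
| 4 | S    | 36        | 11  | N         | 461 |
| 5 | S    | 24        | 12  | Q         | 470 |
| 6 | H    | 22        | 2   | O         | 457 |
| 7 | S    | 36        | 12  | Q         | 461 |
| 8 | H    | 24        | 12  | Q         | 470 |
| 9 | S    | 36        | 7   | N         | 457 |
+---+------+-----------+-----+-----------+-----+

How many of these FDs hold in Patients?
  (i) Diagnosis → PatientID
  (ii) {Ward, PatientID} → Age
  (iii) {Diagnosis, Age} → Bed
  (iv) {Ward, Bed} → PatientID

(i) Diagnosis → PatientID: Diagnosis=24: rows 1, 3, 5, 8 → PatientID takes values {O, Q} — violation; Diagnosis=22: rows 2, 6 → PatientID takes values {N, O} — violation; Diagnosis=36: rows 4, 7, 9 → PatientID takes values {N, Q} — violation — fails.
(ii) {Ward, PatientID} → Age: (Ward=S, PatientID=N): rows 4, 9 → Age takes values {461, 457} — violation; (Ward=S, PatientID=Q): rows 5, 7 → Age takes values {470, 461} — violation — fails.
(iii) {Diagnosis, Age} → Bed: (Diagnosis=24, Age=457): rows 1, 3 → Bed takes values {12, 11} — violation; (Diagnosis=36, Age=461): rows 4, 7 → Bed takes values {11, 12} — violation — fails.
(iv) {Ward, Bed} → PatientID: (Ward=H, Bed=12): rows 1, 8 → PatientID takes values {O, Q} — violation; (Ward=S, Bed=11): rows 3, 4 → PatientID takes values {O, N} — violation — fails.
None of the 4 dependencies hold.

0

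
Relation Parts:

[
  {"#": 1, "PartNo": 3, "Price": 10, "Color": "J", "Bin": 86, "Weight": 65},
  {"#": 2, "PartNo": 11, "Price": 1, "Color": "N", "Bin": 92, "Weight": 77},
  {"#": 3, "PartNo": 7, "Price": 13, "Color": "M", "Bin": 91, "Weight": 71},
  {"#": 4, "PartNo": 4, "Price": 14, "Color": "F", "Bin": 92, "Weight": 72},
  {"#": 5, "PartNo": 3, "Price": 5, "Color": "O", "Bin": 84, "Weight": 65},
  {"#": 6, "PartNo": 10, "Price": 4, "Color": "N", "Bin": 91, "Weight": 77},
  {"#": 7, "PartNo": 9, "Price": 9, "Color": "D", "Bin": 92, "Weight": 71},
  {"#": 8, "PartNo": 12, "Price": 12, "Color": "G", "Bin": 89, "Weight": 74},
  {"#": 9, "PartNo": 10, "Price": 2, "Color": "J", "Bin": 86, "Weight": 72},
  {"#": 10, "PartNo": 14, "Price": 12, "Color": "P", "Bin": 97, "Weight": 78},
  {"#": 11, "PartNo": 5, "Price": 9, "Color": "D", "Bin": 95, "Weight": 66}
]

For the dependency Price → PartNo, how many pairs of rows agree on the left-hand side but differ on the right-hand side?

Price=9: violating pairs (7,11) — 1 pair.
Price=12: violating pairs (8,10) — 1 pair.

2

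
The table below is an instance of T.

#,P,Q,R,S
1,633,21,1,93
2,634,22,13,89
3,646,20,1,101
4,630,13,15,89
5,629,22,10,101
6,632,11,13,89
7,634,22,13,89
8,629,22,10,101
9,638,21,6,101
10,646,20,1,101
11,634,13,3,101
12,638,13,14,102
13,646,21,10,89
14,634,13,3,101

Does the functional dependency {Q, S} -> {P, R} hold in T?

Yes

(Q=21, S=93): row 1 → {P,R} = (633, 1) ✓
(Q=22, S=89): rows 2, 7 → {P,R} = (634, 13), (634, 13) ✓
(Q=20, S=101): rows 3, 10 → {P,R} = (646, 1), (646, 1) ✓
(Q=13, S=89): row 4 → {P,R} = (630, 15) ✓
(Q=22, S=101): rows 5, 8 → {P,R} = (629, 10), (629, 10) ✓
(Q=11, S=89): row 6 → {P,R} = (632, 13) ✓
(Q=21, S=101): row 9 → {P,R} = (638, 6) ✓
(Q=13, S=101): rows 11, 14 → {P,R} = (634, 3), (634, 3) ✓
(Q=13, S=102): row 12 → {P,R} = (638, 14) ✓
(Q=21, S=89): row 13 → {P,R} = (646, 10) ✓
Every {Q, S} value is associated with a single {P, R} value, so {Q, S} -> {P, R} holds.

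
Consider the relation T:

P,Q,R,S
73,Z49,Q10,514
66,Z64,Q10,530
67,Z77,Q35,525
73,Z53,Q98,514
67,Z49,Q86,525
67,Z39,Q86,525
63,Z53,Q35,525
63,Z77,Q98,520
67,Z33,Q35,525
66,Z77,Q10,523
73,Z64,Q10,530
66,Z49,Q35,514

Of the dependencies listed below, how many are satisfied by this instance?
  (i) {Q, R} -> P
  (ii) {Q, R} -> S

1

(i) {Q, R} -> P: (Q=Z64, R=Q10): 2 rows → P takes values {66, 73} — violation — fails.
(ii) {Q, R} -> S: every LHS value maps to a single RHS value — holds.
1 of the 2 dependencies holds.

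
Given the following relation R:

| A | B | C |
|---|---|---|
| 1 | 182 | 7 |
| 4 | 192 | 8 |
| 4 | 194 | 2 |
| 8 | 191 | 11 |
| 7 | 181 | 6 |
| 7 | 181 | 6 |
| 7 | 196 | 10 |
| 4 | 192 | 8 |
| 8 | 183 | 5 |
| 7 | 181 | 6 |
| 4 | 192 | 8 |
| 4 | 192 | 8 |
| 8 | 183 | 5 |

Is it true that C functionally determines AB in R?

C=7: 1 row → {A,B} = (1, 182) ✓
C=8: 4 rows → {A,B} = (4, 192), (4, 192), (4, 192), (4, 192) ✓
C=2: 1 row → {A,B} = (4, 194) ✓
C=11: 1 row → {A,B} = (8, 191) ✓
C=6: 3 rows → {A,B} = (7, 181), (7, 181), (7, 181) ✓
C=10: 1 row → {A,B} = (7, 196) ✓
C=5: 2 rows → {A,B} = (8, 183), (8, 183) ✓
Every C value is associated with a single AB value, so C -> AB holds.

Yes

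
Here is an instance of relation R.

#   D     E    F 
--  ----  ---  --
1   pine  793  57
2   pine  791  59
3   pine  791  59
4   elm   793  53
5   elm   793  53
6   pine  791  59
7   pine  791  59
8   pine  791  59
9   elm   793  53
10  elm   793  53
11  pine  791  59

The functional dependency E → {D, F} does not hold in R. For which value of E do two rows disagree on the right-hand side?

793

E=793: rows 1, 4, 5, 9, 10 → {D,F} takes values {(pine, 57), (elm, 53)} — violation
E=791: rows 2, 3, 6, 7, 8, 11 → {D,F} = (pine, 59), (pine, 59), (pine, 59), (pine, 59), (pine, 59), (pine, 59) ✓
The only E value with inconsistent RHS is E=793.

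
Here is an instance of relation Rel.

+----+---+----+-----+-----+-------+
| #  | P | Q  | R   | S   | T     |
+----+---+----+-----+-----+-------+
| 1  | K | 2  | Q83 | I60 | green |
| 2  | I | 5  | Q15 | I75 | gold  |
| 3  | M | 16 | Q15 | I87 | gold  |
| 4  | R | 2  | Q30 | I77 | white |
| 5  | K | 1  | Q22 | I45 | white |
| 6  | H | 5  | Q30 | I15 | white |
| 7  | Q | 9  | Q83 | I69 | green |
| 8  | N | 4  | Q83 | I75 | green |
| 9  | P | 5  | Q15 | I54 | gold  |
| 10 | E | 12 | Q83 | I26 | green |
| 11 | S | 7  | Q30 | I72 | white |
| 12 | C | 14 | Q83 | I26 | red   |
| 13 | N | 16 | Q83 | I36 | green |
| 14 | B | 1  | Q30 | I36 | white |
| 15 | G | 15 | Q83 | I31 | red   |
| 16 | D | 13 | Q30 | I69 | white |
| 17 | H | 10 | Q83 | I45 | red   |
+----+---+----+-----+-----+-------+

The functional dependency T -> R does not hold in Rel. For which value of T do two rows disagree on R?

white

T=green: rows 1, 7, 8, 10, 13 → R = Q83, Q83, Q83, Q83, Q83 ✓
T=gold: rows 2, 3, 9 → R = Q15, Q15, Q15 ✓
T=white: rows 4, 5, 6, 11, 14, 16 → R takes values {Q30, Q22} — violation
T=red: rows 12, 15, 17 → R = Q83, Q83, Q83 ✓
The only T value with inconsistent R is T=white.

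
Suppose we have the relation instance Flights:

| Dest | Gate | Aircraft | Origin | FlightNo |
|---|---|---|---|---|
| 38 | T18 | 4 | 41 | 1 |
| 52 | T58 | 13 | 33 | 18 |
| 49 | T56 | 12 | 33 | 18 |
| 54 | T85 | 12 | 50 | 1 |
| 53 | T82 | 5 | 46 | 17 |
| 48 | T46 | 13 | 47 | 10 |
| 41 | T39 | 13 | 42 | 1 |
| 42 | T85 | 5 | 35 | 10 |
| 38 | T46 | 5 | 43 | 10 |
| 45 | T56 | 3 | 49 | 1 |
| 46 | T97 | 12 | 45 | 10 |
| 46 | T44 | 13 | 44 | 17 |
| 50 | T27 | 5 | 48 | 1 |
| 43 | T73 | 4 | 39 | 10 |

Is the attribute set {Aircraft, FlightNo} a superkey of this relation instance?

Two distinct rows share (Aircraft=5, FlightNo=10), so {Aircraft, FlightNo} does not determine every attribute — not a superkey.

No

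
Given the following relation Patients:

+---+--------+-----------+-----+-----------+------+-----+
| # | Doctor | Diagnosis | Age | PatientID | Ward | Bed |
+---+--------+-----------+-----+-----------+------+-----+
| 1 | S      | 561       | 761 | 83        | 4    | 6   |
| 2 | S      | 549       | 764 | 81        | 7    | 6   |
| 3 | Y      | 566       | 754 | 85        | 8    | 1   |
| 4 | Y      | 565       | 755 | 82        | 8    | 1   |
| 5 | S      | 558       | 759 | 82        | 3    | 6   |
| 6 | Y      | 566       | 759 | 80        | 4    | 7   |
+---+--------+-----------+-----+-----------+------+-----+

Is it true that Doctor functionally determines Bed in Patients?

No

Doctor=S: rows 1, 2, 5 → Bed = 6, 6, 6 ✓
Doctor=Y: rows 3, 4, 6 → Bed takes values {1, 7} — violation
Two rows agree on Doctor but differ on Bed, so Doctor -> Bed does not hold.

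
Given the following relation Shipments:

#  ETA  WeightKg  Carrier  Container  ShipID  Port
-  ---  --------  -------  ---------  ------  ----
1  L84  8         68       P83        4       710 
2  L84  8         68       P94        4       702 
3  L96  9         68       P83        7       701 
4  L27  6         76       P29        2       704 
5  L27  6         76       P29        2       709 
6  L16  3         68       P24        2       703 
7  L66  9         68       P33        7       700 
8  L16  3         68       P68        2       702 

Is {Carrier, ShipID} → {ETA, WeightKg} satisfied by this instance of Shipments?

(Carrier=68, ShipID=4): rows 1, 2 → {ETA,WeightKg} = (L84, 8), (L84, 8) ✓
(Carrier=68, ShipID=7): rows 3, 7 → {ETA,WeightKg} takes values {(L96, 9), (L66, 9)} — violation
(Carrier=76, ShipID=2): rows 4, 5 → {ETA,WeightKg} = (L27, 6), (L27, 6) ✓
(Carrier=68, ShipID=2): rows 6, 8 → {ETA,WeightKg} = (L16, 3), (L16, 3) ✓
Two rows agree on {Carrier, ShipID} but differ on {ETA, WeightKg}, so {Carrier, ShipID} → {ETA, WeightKg} does not hold.

No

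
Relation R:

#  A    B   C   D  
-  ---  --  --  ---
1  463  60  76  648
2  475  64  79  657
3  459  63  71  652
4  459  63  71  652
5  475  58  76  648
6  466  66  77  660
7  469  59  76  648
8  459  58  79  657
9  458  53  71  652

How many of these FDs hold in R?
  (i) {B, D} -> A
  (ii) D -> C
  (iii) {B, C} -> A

3

(i) {B, D} -> A: every LHS value maps to a single RHS value — holds.
(ii) D -> C: every LHS value maps to a single RHS value — holds.
(iii) {B, C} -> A: every LHS value maps to a single RHS value — holds.
3 of the 3 dependencies hold.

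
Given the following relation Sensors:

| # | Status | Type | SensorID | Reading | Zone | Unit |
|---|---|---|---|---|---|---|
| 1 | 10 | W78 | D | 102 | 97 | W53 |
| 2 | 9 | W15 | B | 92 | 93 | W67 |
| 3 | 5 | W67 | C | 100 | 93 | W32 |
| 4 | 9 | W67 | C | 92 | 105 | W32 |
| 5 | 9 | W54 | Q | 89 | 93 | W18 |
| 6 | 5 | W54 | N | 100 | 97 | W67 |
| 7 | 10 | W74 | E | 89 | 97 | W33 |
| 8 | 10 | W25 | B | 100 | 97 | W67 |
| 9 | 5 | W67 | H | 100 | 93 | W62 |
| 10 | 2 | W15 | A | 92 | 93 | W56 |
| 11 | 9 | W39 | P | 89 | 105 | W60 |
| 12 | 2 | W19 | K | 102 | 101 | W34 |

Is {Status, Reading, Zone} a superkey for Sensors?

Rows 3 and 9 have the same {Status, Reading, Zone} value (Status=5, Reading=100, Zone=93) but are distinct tuples, so {Status, Reading, Zone} does not determine every attribute — not a superkey.

No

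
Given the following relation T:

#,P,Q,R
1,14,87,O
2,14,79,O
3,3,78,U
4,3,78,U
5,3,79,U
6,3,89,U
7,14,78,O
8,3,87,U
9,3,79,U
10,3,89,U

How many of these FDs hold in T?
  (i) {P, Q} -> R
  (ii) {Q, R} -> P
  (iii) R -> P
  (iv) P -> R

(i) {P, Q} -> R: every LHS value maps to a single RHS value — holds.
(ii) {Q, R} -> P: every LHS value maps to a single RHS value — holds.
(iii) R -> P: every LHS value maps to a single RHS value — holds.
(iv) P -> R: every LHS value maps to a single RHS value — holds.
4 of the 4 dependencies hold.

4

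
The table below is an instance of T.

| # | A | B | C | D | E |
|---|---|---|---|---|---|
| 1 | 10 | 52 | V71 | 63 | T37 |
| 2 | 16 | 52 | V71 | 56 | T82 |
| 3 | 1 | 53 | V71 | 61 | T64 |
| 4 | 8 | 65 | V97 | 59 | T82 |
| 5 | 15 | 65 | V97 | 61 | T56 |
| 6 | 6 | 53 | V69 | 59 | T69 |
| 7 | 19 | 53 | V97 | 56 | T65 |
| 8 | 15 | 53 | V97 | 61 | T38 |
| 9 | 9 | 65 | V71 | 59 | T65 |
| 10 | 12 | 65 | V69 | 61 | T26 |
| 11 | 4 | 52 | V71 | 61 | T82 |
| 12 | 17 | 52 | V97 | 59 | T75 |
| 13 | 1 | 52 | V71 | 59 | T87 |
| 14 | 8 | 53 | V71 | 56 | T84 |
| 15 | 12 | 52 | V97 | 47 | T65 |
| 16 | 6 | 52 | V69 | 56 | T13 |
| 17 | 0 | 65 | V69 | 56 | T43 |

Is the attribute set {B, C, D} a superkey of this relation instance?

All 17 rows have distinct {B, C, D} values, so {B, C, D} → (all attributes) holds and {B, C, D} is a superkey.

Yes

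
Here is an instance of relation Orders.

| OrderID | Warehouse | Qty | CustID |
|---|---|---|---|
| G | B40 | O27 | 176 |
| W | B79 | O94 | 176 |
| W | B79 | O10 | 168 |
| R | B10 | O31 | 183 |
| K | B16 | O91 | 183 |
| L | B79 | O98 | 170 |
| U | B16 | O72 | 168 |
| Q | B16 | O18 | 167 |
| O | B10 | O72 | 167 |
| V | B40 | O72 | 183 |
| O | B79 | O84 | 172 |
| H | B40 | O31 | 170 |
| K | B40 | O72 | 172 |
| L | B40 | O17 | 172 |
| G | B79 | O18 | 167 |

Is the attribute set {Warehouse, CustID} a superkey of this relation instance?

Two distinct rows share (Warehouse=B40, CustID=172), so {Warehouse, CustID} does not determine every attribute — not a superkey.

No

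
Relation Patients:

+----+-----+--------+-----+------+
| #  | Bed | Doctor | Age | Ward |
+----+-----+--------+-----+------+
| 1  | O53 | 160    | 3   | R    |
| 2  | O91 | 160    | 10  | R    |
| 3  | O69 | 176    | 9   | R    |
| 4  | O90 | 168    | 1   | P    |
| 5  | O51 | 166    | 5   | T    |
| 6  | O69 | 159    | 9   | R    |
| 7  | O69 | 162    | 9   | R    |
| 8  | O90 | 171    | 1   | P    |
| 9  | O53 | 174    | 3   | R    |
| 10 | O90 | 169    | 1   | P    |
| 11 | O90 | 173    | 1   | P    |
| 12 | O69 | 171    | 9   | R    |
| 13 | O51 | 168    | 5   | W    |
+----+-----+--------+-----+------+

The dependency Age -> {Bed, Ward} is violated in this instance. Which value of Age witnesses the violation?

5

Age=3: rows 1, 9 → {Bed,Ward} = (O53, R), (O53, R) ✓
Age=10: row 2 → {Bed,Ward} = (O91, R) ✓
Age=9: rows 3, 6, 7, 12 → {Bed,Ward} = (O69, R), (O69, R), (O69, R), (O69, R) ✓
Age=1: rows 4, 8, 10, 11 → {Bed,Ward} = (O90, P), (O90, P), (O90, P), (O90, P) ✓
Age=5: rows 5, 13 → {Bed,Ward} takes values {(O51, T), (O51, W)} — violation
The only Age value with inconsistent RHS is Age=5.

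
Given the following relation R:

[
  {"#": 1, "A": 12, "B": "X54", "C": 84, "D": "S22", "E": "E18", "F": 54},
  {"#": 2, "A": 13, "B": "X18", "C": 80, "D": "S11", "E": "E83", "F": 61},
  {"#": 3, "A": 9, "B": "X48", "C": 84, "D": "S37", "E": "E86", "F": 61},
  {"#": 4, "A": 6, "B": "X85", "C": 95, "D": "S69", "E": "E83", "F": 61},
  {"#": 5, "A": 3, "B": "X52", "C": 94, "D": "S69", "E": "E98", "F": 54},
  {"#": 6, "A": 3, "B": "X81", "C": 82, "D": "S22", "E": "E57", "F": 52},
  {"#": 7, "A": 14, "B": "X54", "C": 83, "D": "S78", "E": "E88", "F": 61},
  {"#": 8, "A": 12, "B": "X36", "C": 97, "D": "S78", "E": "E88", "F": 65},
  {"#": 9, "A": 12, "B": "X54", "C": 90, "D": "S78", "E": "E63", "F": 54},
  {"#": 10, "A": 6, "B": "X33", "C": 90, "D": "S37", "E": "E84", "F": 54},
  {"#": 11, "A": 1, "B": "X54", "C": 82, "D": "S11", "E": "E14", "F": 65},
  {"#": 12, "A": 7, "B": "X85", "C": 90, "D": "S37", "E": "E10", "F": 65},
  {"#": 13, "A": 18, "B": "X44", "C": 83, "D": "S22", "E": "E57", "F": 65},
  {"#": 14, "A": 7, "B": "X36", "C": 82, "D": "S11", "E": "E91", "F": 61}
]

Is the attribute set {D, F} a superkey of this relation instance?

Rows 2 and 14 have the same {D, F} value (D=S11, F=61) but are distinct tuples, so {D, F} does not determine every attribute — not a superkey.

No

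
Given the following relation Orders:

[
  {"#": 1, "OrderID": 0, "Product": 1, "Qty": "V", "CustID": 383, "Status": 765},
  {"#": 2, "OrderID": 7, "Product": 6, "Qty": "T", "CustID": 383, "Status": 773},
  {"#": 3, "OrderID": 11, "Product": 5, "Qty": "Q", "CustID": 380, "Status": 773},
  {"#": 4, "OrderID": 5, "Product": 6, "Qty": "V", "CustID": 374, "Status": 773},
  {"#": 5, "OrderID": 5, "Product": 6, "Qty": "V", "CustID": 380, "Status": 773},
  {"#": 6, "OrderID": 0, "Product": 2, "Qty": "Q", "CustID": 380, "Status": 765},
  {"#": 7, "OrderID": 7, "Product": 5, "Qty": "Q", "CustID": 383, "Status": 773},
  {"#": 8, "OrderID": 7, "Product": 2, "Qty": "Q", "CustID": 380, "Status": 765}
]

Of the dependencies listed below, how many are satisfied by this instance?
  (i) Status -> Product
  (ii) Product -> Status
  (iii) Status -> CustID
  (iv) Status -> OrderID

1

(i) Status -> Product: Status=765: rows 1, 6, 8 → Product takes values {1, 2} — violation; Status=773: rows 2, 3, 4, 5, 7 → Product takes values {6, 5} — violation — fails.
(ii) Product -> Status: every LHS value maps to a single RHS value — holds.
(iii) Status -> CustID: Status=765: rows 1, 6, 8 → CustID takes values {383, 380} — violation; Status=773: rows 2, 3, 4, 5, 7 → CustID takes values {383, 380, 374} — violation — fails.
(iv) Status -> OrderID: Status=765: rows 1, 6, 8 → OrderID takes values {0, 7} — violation; Status=773: rows 2, 3, 4, 5, 7 → OrderID takes values {7, 11, 5} — violation — fails.
1 of the 4 dependencies holds.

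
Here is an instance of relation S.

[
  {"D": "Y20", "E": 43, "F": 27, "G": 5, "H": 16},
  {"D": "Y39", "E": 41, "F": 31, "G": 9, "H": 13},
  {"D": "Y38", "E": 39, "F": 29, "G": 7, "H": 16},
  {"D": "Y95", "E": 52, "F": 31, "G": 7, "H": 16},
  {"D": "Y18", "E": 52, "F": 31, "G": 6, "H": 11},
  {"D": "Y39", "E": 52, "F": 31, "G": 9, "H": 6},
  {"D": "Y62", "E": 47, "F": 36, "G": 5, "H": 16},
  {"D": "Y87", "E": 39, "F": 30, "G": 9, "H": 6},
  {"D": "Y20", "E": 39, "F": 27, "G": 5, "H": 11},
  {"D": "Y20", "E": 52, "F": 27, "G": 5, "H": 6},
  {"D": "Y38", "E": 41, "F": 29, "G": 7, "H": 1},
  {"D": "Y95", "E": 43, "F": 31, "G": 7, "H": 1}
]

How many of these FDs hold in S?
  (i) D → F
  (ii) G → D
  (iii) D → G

2

(i) D → F: every LHS value maps to a single RHS value — holds.
(ii) G → D: G=5: 4 rows → D takes values {Y20, Y62} — violation; G=9: 3 rows → D takes values {Y39, Y87} — violation; G=7: 4 rows → D takes values {Y38, Y95} — violation — fails.
(iii) D → G: every LHS value maps to a single RHS value — holds.
2 of the 3 dependencies hold.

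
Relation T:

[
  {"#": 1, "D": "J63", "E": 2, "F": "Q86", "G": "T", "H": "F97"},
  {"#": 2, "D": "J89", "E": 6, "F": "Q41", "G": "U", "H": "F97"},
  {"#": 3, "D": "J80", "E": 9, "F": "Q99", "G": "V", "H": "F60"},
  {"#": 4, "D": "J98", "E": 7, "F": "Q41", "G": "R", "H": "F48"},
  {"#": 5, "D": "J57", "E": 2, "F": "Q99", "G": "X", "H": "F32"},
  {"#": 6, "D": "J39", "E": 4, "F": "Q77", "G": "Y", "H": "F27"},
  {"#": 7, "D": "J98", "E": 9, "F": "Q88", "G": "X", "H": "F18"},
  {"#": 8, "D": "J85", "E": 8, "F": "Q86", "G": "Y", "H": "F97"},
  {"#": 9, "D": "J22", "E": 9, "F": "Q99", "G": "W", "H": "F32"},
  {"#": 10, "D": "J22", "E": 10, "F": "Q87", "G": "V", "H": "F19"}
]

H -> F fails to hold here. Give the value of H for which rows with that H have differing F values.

H=F97: rows 1, 2, 8 → F takes values {Q86, Q41} — violation
H=F60: row 3 → F = Q99 ✓
H=F48: row 4 → F = Q41 ✓
H=F32: rows 5, 9 → F = Q99, Q99 ✓
H=F27: row 6 → F = Q77 ✓
H=F18: row 7 → F = Q88 ✓
H=F19: row 10 → F = Q87 ✓
The only H value with inconsistent F is H=F97.

F97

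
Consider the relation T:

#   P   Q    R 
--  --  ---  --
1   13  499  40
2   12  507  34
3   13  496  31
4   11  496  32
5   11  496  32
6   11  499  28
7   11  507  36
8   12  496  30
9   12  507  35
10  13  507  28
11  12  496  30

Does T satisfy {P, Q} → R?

No

(P=13, Q=499): row 1 → R = 40 ✓
(P=12, Q=507): rows 2, 9 → R takes values {34, 35} — violation
(P=13, Q=496): row 3 → R = 31 ✓
(P=11, Q=496): rows 4, 5 → R = 32, 32 ✓
(P=11, Q=499): row 6 → R = 28 ✓
(P=11, Q=507): row 7 → R = 36 ✓
(P=12, Q=496): rows 8, 11 → R = 30, 30 ✓
(P=13, Q=507): row 10 → R = 28 ✓
Two rows agree on {P, Q} but differ on R, so {P, Q} → R does not hold.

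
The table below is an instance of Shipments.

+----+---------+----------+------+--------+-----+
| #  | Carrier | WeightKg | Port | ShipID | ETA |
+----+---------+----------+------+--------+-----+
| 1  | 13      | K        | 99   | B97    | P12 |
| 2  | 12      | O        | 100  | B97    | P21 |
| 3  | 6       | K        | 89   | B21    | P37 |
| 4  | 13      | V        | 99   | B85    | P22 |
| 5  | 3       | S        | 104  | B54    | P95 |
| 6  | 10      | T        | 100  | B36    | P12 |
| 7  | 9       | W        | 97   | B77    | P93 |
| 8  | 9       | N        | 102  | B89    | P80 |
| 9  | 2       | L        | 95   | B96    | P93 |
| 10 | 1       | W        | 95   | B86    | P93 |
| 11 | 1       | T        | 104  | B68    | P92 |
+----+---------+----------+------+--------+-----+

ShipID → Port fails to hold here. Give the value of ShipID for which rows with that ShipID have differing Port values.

ShipID=B97: rows 1, 2 → Port takes values {99, 100} — violation
ShipID=B21: row 3 → Port = 89 ✓
ShipID=B85: row 4 → Port = 99 ✓
ShipID=B54: row 5 → Port = 104 ✓
ShipID=B36: row 6 → Port = 100 ✓
ShipID=B77: row 7 → Port = 97 ✓
ShipID=B89: row 8 → Port = 102 ✓
ShipID=B96: row 9 → Port = 95 ✓
ShipID=B86: row 10 → Port = 95 ✓
ShipID=B68: row 11 → Port = 104 ✓
The only ShipID value with inconsistent Port is ShipID=B97.

B97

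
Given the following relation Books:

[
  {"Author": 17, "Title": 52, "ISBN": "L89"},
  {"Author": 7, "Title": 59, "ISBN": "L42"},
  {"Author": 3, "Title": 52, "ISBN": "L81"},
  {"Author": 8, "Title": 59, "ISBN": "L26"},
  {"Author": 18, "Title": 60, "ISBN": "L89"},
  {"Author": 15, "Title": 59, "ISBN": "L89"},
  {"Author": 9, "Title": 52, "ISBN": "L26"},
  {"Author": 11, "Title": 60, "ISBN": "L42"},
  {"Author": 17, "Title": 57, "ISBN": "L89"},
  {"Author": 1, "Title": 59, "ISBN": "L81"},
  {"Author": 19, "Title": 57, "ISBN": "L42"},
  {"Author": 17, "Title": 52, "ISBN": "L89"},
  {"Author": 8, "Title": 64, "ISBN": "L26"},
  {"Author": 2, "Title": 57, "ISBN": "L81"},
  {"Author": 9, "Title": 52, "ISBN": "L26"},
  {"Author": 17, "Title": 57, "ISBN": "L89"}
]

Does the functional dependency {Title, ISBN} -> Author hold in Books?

(Title=52, ISBN=L89): 2 rows → Author = 17, 17 ✓
(Title=59, ISBN=L42): 1 row → Author = 7 ✓
(Title=52, ISBN=L81): 1 row → Author = 3 ✓
(Title=59, ISBN=L26): 1 row → Author = 8 ✓
(Title=60, ISBN=L89): 1 row → Author = 18 ✓
(Title=59, ISBN=L89): 1 row → Author = 15 ✓
(Title=52, ISBN=L26): 2 rows → Author = 9, 9 ✓
(Title=60, ISBN=L42): 1 row → Author = 11 ✓
(Title=57, ISBN=L89): 2 rows → Author = 17, 17 ✓
(Title=59, ISBN=L81): 1 row → Author = 1 ✓
(Title=57, ISBN=L42): 1 row → Author = 19 ✓
(Title=64, ISBN=L26): 1 row → Author = 8 ✓
(Title=57, ISBN=L81): 1 row → Author = 2 ✓
Every {Title, ISBN} value is associated with a single Author value, so {Title, ISBN} -> Author holds.

Yes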